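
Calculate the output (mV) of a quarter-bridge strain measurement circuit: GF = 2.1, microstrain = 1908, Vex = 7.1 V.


Quarter bridge output: Vout = (GF * epsilon * Vex) / 4.
Vout = (2.1 * 1908e-6 * 7.1) / 4
Vout = 0.02844828 / 4 V
Vout = 0.00711207 V = 7.1121 mV

7.1121 mV


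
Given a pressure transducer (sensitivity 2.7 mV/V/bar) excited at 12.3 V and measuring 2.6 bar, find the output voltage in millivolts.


Output = sensitivity * Vex * P.
Vout = 2.7 * 12.3 * 2.6
Vout = 33.21 * 2.6
Vout = 86.35 mV

86.35 mV


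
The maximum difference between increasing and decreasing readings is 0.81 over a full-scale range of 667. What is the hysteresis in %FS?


Hysteresis = (max difference / full scale) * 100%.
H = (0.81 / 667) * 100
H = 0.121 %FS

0.121 %FS


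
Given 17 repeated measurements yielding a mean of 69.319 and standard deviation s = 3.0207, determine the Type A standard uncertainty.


The standard uncertainty for Type A evaluation is u = s / sqrt(n).
u = 3.0207 / sqrt(17)
u = 3.0207 / 4.1231
u = 0.7326

0.7326


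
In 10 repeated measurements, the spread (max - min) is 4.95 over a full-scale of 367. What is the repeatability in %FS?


Repeatability = (spread / full scale) * 100%.
R = (4.95 / 367) * 100
R = 1.349 %FS

1.349 %FS


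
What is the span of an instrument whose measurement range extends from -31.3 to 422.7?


Span = upper range - lower range.
Span = 422.7 - (-31.3)
Span = 454.0

454.0


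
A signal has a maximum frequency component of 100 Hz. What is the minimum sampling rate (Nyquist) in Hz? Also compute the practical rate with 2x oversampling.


By Nyquist theorem, fs_min = 2 * fmax.
fs_min = 2 * 100 = 200 Hz
Practical rate = 2 * fs_min = 2 * 200 = 400 Hz

fs_min = 200 Hz, fs_practical = 400 Hz


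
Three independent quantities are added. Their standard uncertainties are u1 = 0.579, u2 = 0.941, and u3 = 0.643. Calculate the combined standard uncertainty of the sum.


For a sum of independent quantities, uc = sqrt(u1^2 + u2^2 + u3^2).
uc = sqrt(0.579^2 + 0.941^2 + 0.643^2)
uc = sqrt(0.335241 + 0.885481 + 0.413449)
uc = 1.2783

1.2783


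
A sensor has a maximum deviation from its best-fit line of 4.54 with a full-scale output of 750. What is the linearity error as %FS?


Linearity error = (max deviation / full scale) * 100%.
Linearity = (4.54 / 750) * 100
Linearity = 0.605 %FS

0.605 %FS


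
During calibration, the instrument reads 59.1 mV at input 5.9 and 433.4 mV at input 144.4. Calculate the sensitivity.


Sensitivity = (y2 - y1) / (x2 - x1).
S = (433.4 - 59.1) / (144.4 - 5.9)
S = 374.3 / 138.5
S = 2.7025 mV/unit

2.7025 mV/unit


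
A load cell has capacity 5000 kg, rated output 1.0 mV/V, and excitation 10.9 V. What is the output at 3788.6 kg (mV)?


Vout = rated_output * Vex * (load / capacity).
Vout = 1.0 * 10.9 * (3788.6 / 5000)
Vout = 1.0 * 10.9 * 0.75772
Vout = 8.259 mV

8.259 mV


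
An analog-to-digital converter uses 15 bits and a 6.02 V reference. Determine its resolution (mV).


The resolution (LSB) of an ADC is Vref / 2^n.
LSB = 6.02 / 2^15
LSB = 6.02 / 32768
LSB = 0.00018372 V = 0.18371582 mV

0.18371582 mV


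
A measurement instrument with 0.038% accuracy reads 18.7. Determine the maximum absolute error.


Absolute error = (accuracy% / 100) * reading.
Error = (0.038 / 100) * 18.7
Error = 0.00038 * 18.7
Error = 0.0071

0.0071


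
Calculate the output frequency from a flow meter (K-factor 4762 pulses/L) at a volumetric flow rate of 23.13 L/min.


Frequency = K * Q / 60 (converting L/min to L/s).
f = 4762 * 23.13 / 60
f = 110145.06 / 60
f = 1835.75 Hz

1835.75 Hz


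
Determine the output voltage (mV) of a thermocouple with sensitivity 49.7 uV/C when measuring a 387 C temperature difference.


The thermocouple output V = sensitivity * dT.
V = 49.7 uV/C * 387 C
V = 19233.9 uV
V = 19.234 mV

19.234 mV


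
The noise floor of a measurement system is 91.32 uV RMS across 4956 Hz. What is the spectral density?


Noise spectral density = Vrms / sqrt(BW).
NSD = 91.32 / sqrt(4956)
NSD = 91.32 / 70.3989
NSD = 1.2972 uV/sqrt(Hz)

1.2972 uV/sqrt(Hz)


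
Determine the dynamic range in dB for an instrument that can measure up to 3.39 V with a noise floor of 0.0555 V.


Dynamic range = 20 * log10(Vmax / Vnoise).
DR = 20 * log10(3.39 / 0.0555)
DR = 20 * log10(61.08)
DR = 35.72 dB

35.72 dB


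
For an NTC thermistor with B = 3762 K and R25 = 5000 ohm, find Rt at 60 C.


NTC thermistor equation: Rt = R25 * exp(B * (1/T - 1/T25)).
T in Kelvin: 333.15 K, T25 = 298.15 K
1/T - 1/T25 = 1/333.15 - 1/298.15 = -0.00035237
B * (1/T - 1/T25) = 3762 * -0.00035237 = -1.3256
Rt = 5000 * exp(-1.3256) = 1328.2 ohm

1328.2 ohm


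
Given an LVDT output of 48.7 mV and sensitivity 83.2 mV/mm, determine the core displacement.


Displacement = Vout / sensitivity.
d = 48.7 / 83.2
d = 0.585 mm

0.585 mm


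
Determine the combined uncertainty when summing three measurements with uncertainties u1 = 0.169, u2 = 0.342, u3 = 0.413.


For a sum of independent quantities, uc = sqrt(u1^2 + u2^2 + u3^2).
uc = sqrt(0.169^2 + 0.342^2 + 0.413^2)
uc = sqrt(0.028561 + 0.116964 + 0.170569)
uc = 0.5622

0.5622


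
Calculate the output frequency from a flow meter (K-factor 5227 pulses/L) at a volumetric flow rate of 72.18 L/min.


Frequency = K * Q / 60 (converting L/min to L/s).
f = 5227 * 72.18 / 60
f = 377284.86 / 60
f = 6288.08 Hz

6288.08 Hz


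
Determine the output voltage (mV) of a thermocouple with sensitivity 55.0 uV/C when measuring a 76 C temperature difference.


The thermocouple output V = sensitivity * dT.
V = 55.0 uV/C * 76 C
V = 4180.0 uV
V = 4.18 mV

4.18 mV


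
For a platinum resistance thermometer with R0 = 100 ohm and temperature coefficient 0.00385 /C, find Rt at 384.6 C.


The RTD equation: Rt = R0 * (1 + alpha * T).
Rt = 100 * (1 + 0.00385 * 384.6)
Rt = 100 * (1 + 1.48071)
Rt = 100 * 2.48071
Rt = 248.071 ohm

248.071 ohm


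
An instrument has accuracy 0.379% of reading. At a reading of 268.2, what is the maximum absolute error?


Absolute error = (accuracy% / 100) * reading.
Error = (0.379 / 100) * 268.2
Error = 0.00379 * 268.2
Error = 1.0165

1.0165


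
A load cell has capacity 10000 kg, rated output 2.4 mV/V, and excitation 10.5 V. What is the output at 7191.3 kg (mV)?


Vout = rated_output * Vex * (load / capacity).
Vout = 2.4 * 10.5 * (7191.3 / 10000)
Vout = 2.4 * 10.5 * 0.71913
Vout = 18.122 mV

18.122 mV


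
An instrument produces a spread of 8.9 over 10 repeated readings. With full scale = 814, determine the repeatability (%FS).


Repeatability = (spread / full scale) * 100%.
R = (8.9 / 814) * 100
R = 1.093 %FS

1.093 %FS


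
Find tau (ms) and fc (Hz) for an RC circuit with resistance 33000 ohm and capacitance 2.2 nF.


Time constant: tau = R * C.
tau = 33000 * 2.20e-09 = 7.26e-05 s
tau = 0.0726 ms
Cutoff frequency: fc = 1 / (2*pi*R*C).
fc = 1 / (2*pi*7.26e-05) = 2192.22 Hz

tau = 0.0726 ms, fc = 2192.22 Hz


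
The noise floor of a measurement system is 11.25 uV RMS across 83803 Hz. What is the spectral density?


Noise spectral density = Vrms / sqrt(BW).
NSD = 11.25 / sqrt(83803)
NSD = 11.25 / 289.4875
NSD = 0.0389 uV/sqrt(Hz)

0.0389 uV/sqrt(Hz)


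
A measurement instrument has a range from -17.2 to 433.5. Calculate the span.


Span = upper range - lower range.
Span = 433.5 - (-17.2)
Span = 450.7

450.7


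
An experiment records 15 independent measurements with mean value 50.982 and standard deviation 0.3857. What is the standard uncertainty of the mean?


The standard uncertainty for Type A evaluation is u = s / sqrt(n).
u = 0.3857 / sqrt(15)
u = 0.3857 / 3.873
u = 0.0996

0.0996


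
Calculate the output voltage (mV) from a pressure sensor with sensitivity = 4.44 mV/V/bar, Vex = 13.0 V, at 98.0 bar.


Output = sensitivity * Vex * P.
Vout = 4.44 * 13.0 * 98.0
Vout = 57.72 * 98.0
Vout = 5656.56 mV

5656.56 mV


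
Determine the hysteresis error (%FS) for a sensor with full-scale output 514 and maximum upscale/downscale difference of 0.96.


Hysteresis = (max difference / full scale) * 100%.
H = (0.96 / 514) * 100
H = 0.187 %FS

0.187 %FS


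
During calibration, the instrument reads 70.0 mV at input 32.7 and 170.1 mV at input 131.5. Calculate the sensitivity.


Sensitivity = (y2 - y1) / (x2 - x1).
S = (170.1 - 70.0) / (131.5 - 32.7)
S = 100.1 / 98.8
S = 1.0132 mV/unit

1.0132 mV/unit


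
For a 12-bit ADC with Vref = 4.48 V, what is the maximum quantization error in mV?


The maximum quantization error is +/- LSB/2.
LSB = Vref / 2^n = 4.48 / 4096 = 0.00109375 V
Max error = LSB / 2 = 0.00109375 / 2 = 0.00054688 V
Max error = 0.5469 mV

0.5469 mV


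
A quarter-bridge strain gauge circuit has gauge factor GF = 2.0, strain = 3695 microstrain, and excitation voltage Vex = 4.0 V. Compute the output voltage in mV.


Quarter bridge output: Vout = (GF * epsilon * Vex) / 4.
Vout = (2.0 * 3695e-6 * 4.0) / 4
Vout = 0.02956 / 4 V
Vout = 0.00739 V = 7.39 mV

7.39 mV


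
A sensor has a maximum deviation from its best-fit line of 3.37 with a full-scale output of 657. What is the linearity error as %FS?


Linearity error = (max deviation / full scale) * 100%.
Linearity = (3.37 / 657) * 100
Linearity = 0.513 %FS

0.513 %FS


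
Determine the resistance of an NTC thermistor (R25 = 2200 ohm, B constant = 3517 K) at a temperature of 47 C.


NTC thermistor equation: Rt = R25 * exp(B * (1/T - 1/T25)).
T in Kelvin: 320.15 K, T25 = 298.15 K
1/T - 1/T25 = 1/320.15 - 1/298.15 = -0.00023048
B * (1/T - 1/T25) = 3517 * -0.00023048 = -0.8106
Rt = 2200 * exp(-0.8106) = 978.1 ohm

978.1 ohm


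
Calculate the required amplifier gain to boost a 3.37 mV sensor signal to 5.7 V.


Gain = Vout / Vin (converting to same units).
G = 5.7 V / 3.37 mV
G = 5700.0 mV / 3.37 mV
G = 1691.39

1691.39


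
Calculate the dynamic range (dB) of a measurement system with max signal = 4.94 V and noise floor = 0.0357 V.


Dynamic range = 20 * log10(Vmax / Vnoise).
DR = 20 * log10(4.94 / 0.0357)
DR = 20 * log10(138.38)
DR = 42.82 dB

42.82 dB


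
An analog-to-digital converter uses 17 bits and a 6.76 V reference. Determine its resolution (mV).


The resolution (LSB) of an ADC is Vref / 2^n.
LSB = 6.76 / 2^17
LSB = 6.76 / 131072
LSB = 5.157e-05 V = 0.05157471 mV

0.05157471 mV


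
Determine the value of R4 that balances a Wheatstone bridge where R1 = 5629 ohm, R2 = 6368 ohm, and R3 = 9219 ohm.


At balance: R1*R4 = R2*R3, so R4 = R2*R3/R1.
R4 = 6368 * 9219 / 5629
R4 = 58706592 / 5629
R4 = 10429.31 ohm

10429.31 ohm


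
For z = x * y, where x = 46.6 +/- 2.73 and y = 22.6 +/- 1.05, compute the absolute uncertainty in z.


For a product z = x*y, the relative uncertainty is:
uz/z = sqrt((ux/x)^2 + (uy/y)^2)
Relative uncertainties: ux/x = 2.73/46.6 = 0.058584
uy/y = 1.05/22.6 = 0.04646
z = 46.6 * 22.6 = 1053.2
uz = 1053.2 * sqrt(0.058584^2 + 0.04646^2) = 78.745

78.745


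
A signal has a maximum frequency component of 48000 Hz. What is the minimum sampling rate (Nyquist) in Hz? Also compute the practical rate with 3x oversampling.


By Nyquist theorem, fs_min = 2 * fmax.
fs_min = 2 * 48000 = 96000 Hz
Practical rate = 3 * fs_min = 3 * 96000 = 288000 Hz

fs_min = 96000 Hz, fs_practical = 288000 Hz


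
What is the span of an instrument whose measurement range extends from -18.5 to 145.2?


Span = upper range - lower range.
Span = 145.2 - (-18.5)
Span = 163.7

163.7


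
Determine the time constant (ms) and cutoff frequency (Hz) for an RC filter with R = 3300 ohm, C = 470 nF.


Time constant: tau = R * C.
tau = 3300 * 4.70e-07 = 0.001551 s
tau = 1.551 ms
Cutoff frequency: fc = 1 / (2*pi*R*C).
fc = 1 / (2*pi*0.001551) = 102.61 Hz

tau = 1.551 ms, fc = 102.61 Hz


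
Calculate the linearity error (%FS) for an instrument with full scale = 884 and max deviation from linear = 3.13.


Linearity error = (max deviation / full scale) * 100%.
Linearity = (3.13 / 884) * 100
Linearity = 0.354 %FS

0.354 %FS


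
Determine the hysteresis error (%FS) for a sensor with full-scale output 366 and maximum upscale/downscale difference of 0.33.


Hysteresis = (max difference / full scale) * 100%.
H = (0.33 / 366) * 100
H = 0.09 %FS

0.09 %FS


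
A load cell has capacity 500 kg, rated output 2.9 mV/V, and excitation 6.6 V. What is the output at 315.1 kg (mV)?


Vout = rated_output * Vex * (load / capacity).
Vout = 2.9 * 6.6 * (315.1 / 500)
Vout = 2.9 * 6.6 * 0.6302
Vout = 12.062 mV

12.062 mV


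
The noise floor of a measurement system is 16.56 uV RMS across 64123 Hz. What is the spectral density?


Noise spectral density = Vrms / sqrt(BW).
NSD = 16.56 / sqrt(64123)
NSD = 16.56 / 253.2252
NSD = 0.0654 uV/sqrt(Hz)

0.0654 uV/sqrt(Hz)


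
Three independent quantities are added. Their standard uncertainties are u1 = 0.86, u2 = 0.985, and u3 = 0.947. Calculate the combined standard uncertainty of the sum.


For a sum of independent quantities, uc = sqrt(u1^2 + u2^2 + u3^2).
uc = sqrt(0.86^2 + 0.985^2 + 0.947^2)
uc = sqrt(0.7396 + 0.970225 + 0.896809)
uc = 1.6145

1.6145


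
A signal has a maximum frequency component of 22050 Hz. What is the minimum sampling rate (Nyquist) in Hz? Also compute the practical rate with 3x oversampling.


By Nyquist theorem, fs_min = 2 * fmax.
fs_min = 2 * 22050 = 44100 Hz
Practical rate = 3 * fs_min = 3 * 44100 = 132300 Hz

fs_min = 44100 Hz, fs_practical = 132300 Hz


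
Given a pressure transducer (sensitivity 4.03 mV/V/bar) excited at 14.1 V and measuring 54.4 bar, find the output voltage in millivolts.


Output = sensitivity * Vex * P.
Vout = 4.03 * 14.1 * 54.4
Vout = 56.823 * 54.4
Vout = 3091.17 mV

3091.17 mV


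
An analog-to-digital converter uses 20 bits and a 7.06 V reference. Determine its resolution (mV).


The resolution (LSB) of an ADC is Vref / 2^n.
LSB = 7.06 / 2^20
LSB = 7.06 / 1048576
LSB = 6.73e-06 V = 0.00673294 mV

0.00673294 mV


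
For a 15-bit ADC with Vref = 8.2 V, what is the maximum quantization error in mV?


The maximum quantization error is +/- LSB/2.
LSB = Vref / 2^n = 8.2 / 32768 = 0.00025024 V
Max error = LSB / 2 = 0.00025024 / 2 = 0.00012512 V
Max error = 0.1251 mV

0.1251 mV


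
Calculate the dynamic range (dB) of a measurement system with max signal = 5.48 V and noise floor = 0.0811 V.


Dynamic range = 20 * log10(Vmax / Vnoise).
DR = 20 * log10(5.48 / 0.0811)
DR = 20 * log10(67.57)
DR = 36.6 dB

36.6 dB


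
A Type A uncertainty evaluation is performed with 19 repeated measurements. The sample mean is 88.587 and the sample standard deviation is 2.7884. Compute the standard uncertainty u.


The standard uncertainty for Type A evaluation is u = s / sqrt(n).
u = 2.7884 / sqrt(19)
u = 2.7884 / 4.3589
u = 0.6397

0.6397


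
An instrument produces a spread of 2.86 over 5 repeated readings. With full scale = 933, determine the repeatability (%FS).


Repeatability = (spread / full scale) * 100%.
R = (2.86 / 933) * 100
R = 0.307 %FS

0.307 %FS


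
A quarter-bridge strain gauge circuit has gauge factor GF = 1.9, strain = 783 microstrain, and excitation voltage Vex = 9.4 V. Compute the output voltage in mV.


Quarter bridge output: Vout = (GF * epsilon * Vex) / 4.
Vout = (1.9 * 783e-6 * 9.4) / 4
Vout = 0.01398438 / 4 V
Vout = 0.00349609 V = 3.4961 mV

3.4961 mV


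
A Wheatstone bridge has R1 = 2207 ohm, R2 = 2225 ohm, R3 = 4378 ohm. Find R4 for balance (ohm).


At balance: R1*R4 = R2*R3, so R4 = R2*R3/R1.
R4 = 2225 * 4378 / 2207
R4 = 9741050 / 2207
R4 = 4413.71 ohm

4413.71 ohm


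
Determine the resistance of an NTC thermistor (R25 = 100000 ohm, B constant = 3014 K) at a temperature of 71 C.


NTC thermistor equation: Rt = R25 * exp(B * (1/T - 1/T25)).
T in Kelvin: 344.15 K, T25 = 298.15 K
1/T - 1/T25 = 1/344.15 - 1/298.15 = -0.00044831
B * (1/T - 1/T25) = 3014 * -0.00044831 = -1.3512
Rt = 100000 * exp(-1.3512) = 25893.0 ohm

25893.0 ohm


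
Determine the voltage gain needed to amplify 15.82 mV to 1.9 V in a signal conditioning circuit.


Gain = Vout / Vin (converting to same units).
G = 1.9 V / 15.82 mV
G = 1900.0 mV / 15.82 mV
G = 120.1

120.1


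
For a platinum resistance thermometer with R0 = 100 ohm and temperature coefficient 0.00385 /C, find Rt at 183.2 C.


The RTD equation: Rt = R0 * (1 + alpha * T).
Rt = 100 * (1 + 0.00385 * 183.2)
Rt = 100 * (1 + 0.70532)
Rt = 100 * 1.70532
Rt = 170.532 ohm

170.532 ohm


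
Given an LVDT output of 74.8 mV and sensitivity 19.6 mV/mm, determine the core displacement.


Displacement = Vout / sensitivity.
d = 74.8 / 19.6
d = 3.816 mm

3.816 mm


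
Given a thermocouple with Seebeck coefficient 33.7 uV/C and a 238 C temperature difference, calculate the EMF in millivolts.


The thermocouple output V = sensitivity * dT.
V = 33.7 uV/C * 238 C
V = 8020.6 uV
V = 8.021 mV

8.021 mV


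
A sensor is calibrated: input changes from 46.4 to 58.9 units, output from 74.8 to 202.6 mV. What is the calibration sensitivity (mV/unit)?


Sensitivity = (y2 - y1) / (x2 - x1).
S = (202.6 - 74.8) / (58.9 - 46.4)
S = 127.8 / 12.5
S = 10.224 mV/unit

10.224 mV/unit


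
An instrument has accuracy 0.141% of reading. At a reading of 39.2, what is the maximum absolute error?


Absolute error = (accuracy% / 100) * reading.
Error = (0.141 / 100) * 39.2
Error = 0.00141 * 39.2
Error = 0.0553

0.0553


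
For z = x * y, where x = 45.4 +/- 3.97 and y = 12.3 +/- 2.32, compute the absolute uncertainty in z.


For a product z = x*y, the relative uncertainty is:
uz/z = sqrt((ux/x)^2 + (uy/y)^2)
Relative uncertainties: ux/x = 3.97/45.4 = 0.087445
uy/y = 2.32/12.3 = 0.188618
z = 45.4 * 12.3 = 558.4
uz = 558.4 * sqrt(0.087445^2 + 0.188618^2) = 116.097

116.097


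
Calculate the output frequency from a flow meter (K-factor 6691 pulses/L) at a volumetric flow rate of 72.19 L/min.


Frequency = K * Q / 60 (converting L/min to L/s).
f = 6691 * 72.19 / 60
f = 483023.29 / 60
f = 8050.39 Hz

8050.39 Hz


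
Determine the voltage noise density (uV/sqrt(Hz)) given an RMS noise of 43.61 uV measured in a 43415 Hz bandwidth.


Noise spectral density = Vrms / sqrt(BW).
NSD = 43.61 / sqrt(43415)
NSD = 43.61 / 208.3627
NSD = 0.2093 uV/sqrt(Hz)

0.2093 uV/sqrt(Hz)


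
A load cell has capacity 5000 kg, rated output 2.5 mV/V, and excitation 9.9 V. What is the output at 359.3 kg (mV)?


Vout = rated_output * Vex * (load / capacity).
Vout = 2.5 * 9.9 * (359.3 / 5000)
Vout = 2.5 * 9.9 * 0.07186
Vout = 1.779 mV

1.779 mV


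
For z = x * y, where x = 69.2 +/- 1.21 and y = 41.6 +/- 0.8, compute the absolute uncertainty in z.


For a product z = x*y, the relative uncertainty is:
uz/z = sqrt((ux/x)^2 + (uy/y)^2)
Relative uncertainties: ux/x = 1.21/69.2 = 0.017486
uy/y = 0.8/41.6 = 0.019231
z = 69.2 * 41.6 = 2878.7
uz = 2878.7 * sqrt(0.017486^2 + 0.019231^2) = 74.823

74.823


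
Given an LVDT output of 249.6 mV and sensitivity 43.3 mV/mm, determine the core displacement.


Displacement = Vout / sensitivity.
d = 249.6 / 43.3
d = 5.764 mm

5.764 mm


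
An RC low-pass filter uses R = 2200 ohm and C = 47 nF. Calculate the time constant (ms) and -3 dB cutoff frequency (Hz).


Time constant: tau = R * C.
tau = 2200 * 4.70e-08 = 0.0001034 s
tau = 0.1034 ms
Cutoff frequency: fc = 1 / (2*pi*R*C).
fc = 1 / (2*pi*0.0001034) = 1539.22 Hz

tau = 0.1034 ms, fc = 1539.22 Hz


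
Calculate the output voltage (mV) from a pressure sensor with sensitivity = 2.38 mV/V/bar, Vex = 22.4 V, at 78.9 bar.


Output = sensitivity * Vex * P.
Vout = 2.38 * 22.4 * 78.9
Vout = 53.312 * 78.9
Vout = 4206.32 mV

4206.32 mV


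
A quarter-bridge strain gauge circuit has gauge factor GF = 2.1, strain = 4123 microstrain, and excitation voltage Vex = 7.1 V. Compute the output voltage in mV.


Quarter bridge output: Vout = (GF * epsilon * Vex) / 4.
Vout = (2.1 * 4123e-6 * 7.1) / 4
Vout = 0.06147393 / 4 V
Vout = 0.01536848 V = 15.3685 mV

15.3685 mV


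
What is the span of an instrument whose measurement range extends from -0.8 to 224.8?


Span = upper range - lower range.
Span = 224.8 - (-0.8)
Span = 225.6

225.6


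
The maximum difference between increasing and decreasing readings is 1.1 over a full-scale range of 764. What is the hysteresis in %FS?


Hysteresis = (max difference / full scale) * 100%.
H = (1.1 / 764) * 100
H = 0.144 %FS

0.144 %FS


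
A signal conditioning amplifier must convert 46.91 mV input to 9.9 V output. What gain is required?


Gain = Vout / Vin (converting to same units).
G = 9.9 V / 46.91 mV
G = 9900.0 mV / 46.91 mV
G = 211.04

211.04


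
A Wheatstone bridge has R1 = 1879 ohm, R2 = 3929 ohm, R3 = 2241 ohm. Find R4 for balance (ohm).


At balance: R1*R4 = R2*R3, so R4 = R2*R3/R1.
R4 = 3929 * 2241 / 1879
R4 = 8804889 / 1879
R4 = 4685.94 ohm

4685.94 ohm


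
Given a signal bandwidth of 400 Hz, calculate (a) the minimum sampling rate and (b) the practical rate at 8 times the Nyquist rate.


By Nyquist theorem, fs_min = 2 * fmax.
fs_min = 2 * 400 = 800 Hz
Practical rate = 8 * fs_min = 8 * 800 = 6400 Hz

fs_min = 800 Hz, fs_practical = 6400 Hz


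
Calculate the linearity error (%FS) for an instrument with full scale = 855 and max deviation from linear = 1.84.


Linearity error = (max deviation / full scale) * 100%.
Linearity = (1.84 / 855) * 100
Linearity = 0.215 %FS

0.215 %FS


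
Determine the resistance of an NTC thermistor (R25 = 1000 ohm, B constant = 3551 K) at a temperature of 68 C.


NTC thermistor equation: Rt = R25 * exp(B * (1/T - 1/T25)).
T in Kelvin: 341.15 K, T25 = 298.15 K
1/T - 1/T25 = 1/341.15 - 1/298.15 = -0.00042275
B * (1/T - 1/T25) = 3551 * -0.00042275 = -1.5012
Rt = 1000 * exp(-1.5012) = 222.9 ohm

222.9 ohm


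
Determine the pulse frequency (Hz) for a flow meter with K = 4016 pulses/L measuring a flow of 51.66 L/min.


Frequency = K * Q / 60 (converting L/min to L/s).
f = 4016 * 51.66 / 60
f = 207466.56 / 60
f = 3457.78 Hz

3457.78 Hz


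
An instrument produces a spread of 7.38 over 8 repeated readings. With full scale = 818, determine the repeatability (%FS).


Repeatability = (spread / full scale) * 100%.
R = (7.38 / 818) * 100
R = 0.902 %FS

0.902 %FS


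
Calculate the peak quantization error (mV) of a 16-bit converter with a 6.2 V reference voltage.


The maximum quantization error is +/- LSB/2.
LSB = Vref / 2^n = 6.2 / 65536 = 9.46e-05 V
Max error = LSB / 2 = 9.46e-05 / 2 = 4.73e-05 V
Max error = 0.0473 mV

0.0473 mV


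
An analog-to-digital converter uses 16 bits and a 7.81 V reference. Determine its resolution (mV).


The resolution (LSB) of an ADC is Vref / 2^n.
LSB = 7.81 / 2^16
LSB = 7.81 / 65536
LSB = 0.00011917 V = 0.11917114 mV

0.11917114 mV


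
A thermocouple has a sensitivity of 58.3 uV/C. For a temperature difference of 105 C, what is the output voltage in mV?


The thermocouple output V = sensitivity * dT.
V = 58.3 uV/C * 105 C
V = 6121.5 uV
V = 6.122 mV

6.122 mV


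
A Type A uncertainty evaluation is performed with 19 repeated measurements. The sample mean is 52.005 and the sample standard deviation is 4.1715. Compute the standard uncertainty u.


The standard uncertainty for Type A evaluation is u = s / sqrt(n).
u = 4.1715 / sqrt(19)
u = 4.1715 / 4.3589
u = 0.957

0.957


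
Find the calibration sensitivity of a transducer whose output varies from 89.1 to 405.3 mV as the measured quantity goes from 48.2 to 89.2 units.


Sensitivity = (y2 - y1) / (x2 - x1).
S = (405.3 - 89.1) / (89.2 - 48.2)
S = 316.2 / 41.0
S = 7.7122 mV/unit

7.7122 mV/unit


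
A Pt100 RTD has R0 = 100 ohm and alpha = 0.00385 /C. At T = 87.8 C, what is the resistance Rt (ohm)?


The RTD equation: Rt = R0 * (1 + alpha * T).
Rt = 100 * (1 + 0.00385 * 87.8)
Rt = 100 * (1 + 0.33803)
Rt = 100 * 1.33803
Rt = 133.803 ohm

133.803 ohm


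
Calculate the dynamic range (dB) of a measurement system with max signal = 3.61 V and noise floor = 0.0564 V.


Dynamic range = 20 * log10(Vmax / Vnoise).
DR = 20 * log10(3.61 / 0.0564)
DR = 20 * log10(64.01)
DR = 36.12 dB

36.12 dB


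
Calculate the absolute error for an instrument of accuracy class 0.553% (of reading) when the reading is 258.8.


Absolute error = (accuracy% / 100) * reading.
Error = (0.553 / 100) * 258.8
Error = 0.00553 * 258.8
Error = 1.4312

1.4312


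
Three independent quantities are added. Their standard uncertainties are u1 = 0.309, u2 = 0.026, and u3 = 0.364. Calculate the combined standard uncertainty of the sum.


For a sum of independent quantities, uc = sqrt(u1^2 + u2^2 + u3^2).
uc = sqrt(0.309^2 + 0.026^2 + 0.364^2)
uc = sqrt(0.095481 + 0.000676 + 0.132496)
uc = 0.4782

0.4782


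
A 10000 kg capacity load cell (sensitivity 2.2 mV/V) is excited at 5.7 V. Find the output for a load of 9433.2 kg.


Vout = rated_output * Vex * (load / capacity).
Vout = 2.2 * 5.7 * (9433.2 / 10000)
Vout = 2.2 * 5.7 * 0.94332
Vout = 11.829 mV

11.829 mV


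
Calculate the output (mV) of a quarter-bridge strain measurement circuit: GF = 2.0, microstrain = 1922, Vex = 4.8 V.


Quarter bridge output: Vout = (GF * epsilon * Vex) / 4.
Vout = (2.0 * 1922e-6 * 4.8) / 4
Vout = 0.0184512 / 4 V
Vout = 0.0046128 V = 4.6128 mV

4.6128 mV


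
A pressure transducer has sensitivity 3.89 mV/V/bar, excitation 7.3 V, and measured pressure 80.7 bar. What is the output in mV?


Output = sensitivity * Vex * P.
Vout = 3.89 * 7.3 * 80.7
Vout = 28.397 * 80.7
Vout = 2291.64 mV

2291.64 mV


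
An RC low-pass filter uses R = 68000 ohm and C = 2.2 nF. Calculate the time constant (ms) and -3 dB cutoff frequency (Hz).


Time constant: tau = R * C.
tau = 68000 * 2.20e-09 = 0.0001496 s
tau = 0.1496 ms
Cutoff frequency: fc = 1 / (2*pi*R*C).
fc = 1 / (2*pi*0.0001496) = 1063.87 Hz

tau = 0.1496 ms, fc = 1063.87 Hz


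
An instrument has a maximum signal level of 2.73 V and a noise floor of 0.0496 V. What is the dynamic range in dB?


Dynamic range = 20 * log10(Vmax / Vnoise).
DR = 20 * log10(2.73 / 0.0496)
DR = 20 * log10(55.04)
DR = 34.81 dB

34.81 dB


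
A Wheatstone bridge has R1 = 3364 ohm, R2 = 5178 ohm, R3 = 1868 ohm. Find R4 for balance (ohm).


At balance: R1*R4 = R2*R3, so R4 = R2*R3/R1.
R4 = 5178 * 1868 / 3364
R4 = 9672504 / 3364
R4 = 2875.3 ohm

2875.3 ohm


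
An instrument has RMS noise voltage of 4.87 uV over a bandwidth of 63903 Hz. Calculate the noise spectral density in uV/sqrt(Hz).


Noise spectral density = Vrms / sqrt(BW).
NSD = 4.87 / sqrt(63903)
NSD = 4.87 / 252.7904
NSD = 0.0193 uV/sqrt(Hz)

0.0193 uV/sqrt(Hz)


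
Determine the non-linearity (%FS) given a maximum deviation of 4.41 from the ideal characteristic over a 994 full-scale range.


Linearity error = (max deviation / full scale) * 100%.
Linearity = (4.41 / 994) * 100
Linearity = 0.444 %FS

0.444 %FS


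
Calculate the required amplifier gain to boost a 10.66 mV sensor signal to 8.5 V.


Gain = Vout / Vin (converting to same units).
G = 8.5 V / 10.66 mV
G = 8500.0 mV / 10.66 mV
G = 797.37

797.37


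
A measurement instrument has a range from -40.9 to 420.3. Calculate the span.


Span = upper range - lower range.
Span = 420.3 - (-40.9)
Span = 461.2

461.2


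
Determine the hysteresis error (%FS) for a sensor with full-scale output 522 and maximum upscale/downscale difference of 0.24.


Hysteresis = (max difference / full scale) * 100%.
H = (0.24 / 522) * 100
H = 0.046 %FS

0.046 %FS


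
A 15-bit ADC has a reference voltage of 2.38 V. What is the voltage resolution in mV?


The resolution (LSB) of an ADC is Vref / 2^n.
LSB = 2.38 / 2^15
LSB = 2.38 / 32768
LSB = 7.263e-05 V = 0.07263184 mV

0.07263184 mV


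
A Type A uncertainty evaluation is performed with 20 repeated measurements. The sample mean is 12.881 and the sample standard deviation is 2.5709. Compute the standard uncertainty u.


The standard uncertainty for Type A evaluation is u = s / sqrt(n).
u = 2.5709 / sqrt(20)
u = 2.5709 / 4.4721
u = 0.5749

0.5749


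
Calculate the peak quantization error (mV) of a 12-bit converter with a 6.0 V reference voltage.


The maximum quantization error is +/- LSB/2.
LSB = Vref / 2^n = 6.0 / 4096 = 0.00146484 V
Max error = LSB / 2 = 0.00146484 / 2 = 0.00073242 V
Max error = 0.7324 mV

0.7324 mV


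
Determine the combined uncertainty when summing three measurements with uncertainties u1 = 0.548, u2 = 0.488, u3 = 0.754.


For a sum of independent quantities, uc = sqrt(u1^2 + u2^2 + u3^2).
uc = sqrt(0.548^2 + 0.488^2 + 0.754^2)
uc = sqrt(0.300304 + 0.238144 + 0.568516)
uc = 1.0521

1.0521


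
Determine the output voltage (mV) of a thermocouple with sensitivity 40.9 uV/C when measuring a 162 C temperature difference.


The thermocouple output V = sensitivity * dT.
V = 40.9 uV/C * 162 C
V = 6625.8 uV
V = 6.626 mV

6.626 mV


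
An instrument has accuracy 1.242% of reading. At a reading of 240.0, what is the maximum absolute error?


Absolute error = (accuracy% / 100) * reading.
Error = (1.242 / 100) * 240.0
Error = 0.01242 * 240.0
Error = 2.9808

2.9808


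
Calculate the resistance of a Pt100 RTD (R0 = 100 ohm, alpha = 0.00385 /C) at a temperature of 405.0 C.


The RTD equation: Rt = R0 * (1 + alpha * T).
Rt = 100 * (1 + 0.00385 * 405.0)
Rt = 100 * (1 + 1.55925)
Rt = 100 * 2.55925
Rt = 255.925 ohm

255.925 ohm


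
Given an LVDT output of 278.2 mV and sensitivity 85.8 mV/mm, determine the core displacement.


Displacement = Vout / sensitivity.
d = 278.2 / 85.8
d = 3.242 mm

3.242 mm


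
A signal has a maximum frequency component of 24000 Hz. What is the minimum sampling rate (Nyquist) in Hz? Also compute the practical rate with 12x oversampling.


By Nyquist theorem, fs_min = 2 * fmax.
fs_min = 2 * 24000 = 48000 Hz
Practical rate = 12 * fs_min = 12 * 48000 = 576000 Hz

fs_min = 48000 Hz, fs_practical = 576000 Hz


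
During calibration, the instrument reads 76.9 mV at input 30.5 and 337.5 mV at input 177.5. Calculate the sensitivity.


Sensitivity = (y2 - y1) / (x2 - x1).
S = (337.5 - 76.9) / (177.5 - 30.5)
S = 260.6 / 147.0
S = 1.7728 mV/unit

1.7728 mV/unit


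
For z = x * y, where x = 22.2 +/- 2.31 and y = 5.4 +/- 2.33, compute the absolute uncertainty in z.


For a product z = x*y, the relative uncertainty is:
uz/z = sqrt((ux/x)^2 + (uy/y)^2)
Relative uncertainties: ux/x = 2.31/22.2 = 0.104054
uy/y = 2.33/5.4 = 0.431481
z = 22.2 * 5.4 = 119.9
uz = 119.9 * sqrt(0.104054^2 + 0.431481^2) = 53.209

53.209


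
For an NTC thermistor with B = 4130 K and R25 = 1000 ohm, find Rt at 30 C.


NTC thermistor equation: Rt = R25 * exp(B * (1/T - 1/T25)).
T in Kelvin: 303.15 K, T25 = 298.15 K
1/T - 1/T25 = 1/303.15 - 1/298.15 = -5.532e-05
B * (1/T - 1/T25) = 4130 * -5.532e-05 = -0.2285
Rt = 1000 * exp(-0.2285) = 795.8 ohm

795.8 ohm


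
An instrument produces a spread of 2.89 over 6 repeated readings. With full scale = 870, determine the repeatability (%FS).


Repeatability = (spread / full scale) * 100%.
R = (2.89 / 870) * 100
R = 0.332 %FS

0.332 %FS


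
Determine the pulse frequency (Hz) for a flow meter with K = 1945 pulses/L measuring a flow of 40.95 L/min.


Frequency = K * Q / 60 (converting L/min to L/s).
f = 1945 * 40.95 / 60
f = 79647.75 / 60
f = 1327.46 Hz

1327.46 Hz


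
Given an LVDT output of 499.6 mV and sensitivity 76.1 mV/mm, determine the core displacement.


Displacement = Vout / sensitivity.
d = 499.6 / 76.1
d = 6.565 mm

6.565 mm


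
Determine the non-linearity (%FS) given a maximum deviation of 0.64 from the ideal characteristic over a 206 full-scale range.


Linearity error = (max deviation / full scale) * 100%.
Linearity = (0.64 / 206) * 100
Linearity = 0.311 %FS

0.311 %FS


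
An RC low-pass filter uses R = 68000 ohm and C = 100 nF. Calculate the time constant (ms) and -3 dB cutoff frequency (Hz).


Time constant: tau = R * C.
tau = 68000 * 1.00e-07 = 0.0068 s
tau = 6.8 ms
Cutoff frequency: fc = 1 / (2*pi*R*C).
fc = 1 / (2*pi*0.0068) = 23.41 Hz

tau = 6.8 ms, fc = 23.41 Hz


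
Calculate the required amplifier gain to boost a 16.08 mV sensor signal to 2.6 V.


Gain = Vout / Vin (converting to same units).
G = 2.6 V / 16.08 mV
G = 2600.0 mV / 16.08 mV
G = 161.69

161.69


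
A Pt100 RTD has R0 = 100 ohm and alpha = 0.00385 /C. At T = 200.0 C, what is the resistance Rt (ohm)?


The RTD equation: Rt = R0 * (1 + alpha * T).
Rt = 100 * (1 + 0.00385 * 200.0)
Rt = 100 * (1 + 0.77)
Rt = 100 * 1.77
Rt = 177.0 ohm

177.0 ohm


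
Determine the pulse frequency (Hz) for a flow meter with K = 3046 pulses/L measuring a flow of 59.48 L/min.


Frequency = K * Q / 60 (converting L/min to L/s).
f = 3046 * 59.48 / 60
f = 181176.08 / 60
f = 3019.6 Hz

3019.6 Hz


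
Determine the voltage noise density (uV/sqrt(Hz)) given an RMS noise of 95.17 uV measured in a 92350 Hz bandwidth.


Noise spectral density = Vrms / sqrt(BW).
NSD = 95.17 / sqrt(92350)
NSD = 95.17 / 303.8914
NSD = 0.3132 uV/sqrt(Hz)

0.3132 uV/sqrt(Hz)


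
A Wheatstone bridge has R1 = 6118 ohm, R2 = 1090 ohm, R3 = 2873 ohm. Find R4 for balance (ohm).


At balance: R1*R4 = R2*R3, so R4 = R2*R3/R1.
R4 = 1090 * 2873 / 6118
R4 = 3131570 / 6118
R4 = 511.86 ohm

511.86 ohm


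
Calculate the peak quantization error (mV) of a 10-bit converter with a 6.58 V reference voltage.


The maximum quantization error is +/- LSB/2.
LSB = Vref / 2^n = 6.58 / 1024 = 0.00642578 V
Max error = LSB / 2 = 0.00642578 / 2 = 0.00321289 V
Max error = 3.2129 mV

3.2129 mV


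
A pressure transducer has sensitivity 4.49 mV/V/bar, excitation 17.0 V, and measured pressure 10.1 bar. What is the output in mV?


Output = sensitivity * Vex * P.
Vout = 4.49 * 17.0 * 10.1
Vout = 76.33 * 10.1
Vout = 770.93 mV

770.93 mV


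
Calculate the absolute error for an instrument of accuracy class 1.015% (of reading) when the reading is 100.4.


Absolute error = (accuracy% / 100) * reading.
Error = (1.015 / 100) * 100.4
Error = 0.01015 * 100.4
Error = 1.0191

1.0191


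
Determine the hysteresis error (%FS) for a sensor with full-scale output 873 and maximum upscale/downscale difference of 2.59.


Hysteresis = (max difference / full scale) * 100%.
H = (2.59 / 873) * 100
H = 0.297 %FS

0.297 %FS


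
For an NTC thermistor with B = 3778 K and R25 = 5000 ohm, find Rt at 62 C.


NTC thermistor equation: Rt = R25 * exp(B * (1/T - 1/T25)).
T in Kelvin: 335.15 K, T25 = 298.15 K
1/T - 1/T25 = 1/335.15 - 1/298.15 = -0.00037028
B * (1/T - 1/T25) = 3778 * -0.00037028 = -1.3989
Rt = 5000 * exp(-1.3989) = 1234.3 ohm

1234.3 ohm


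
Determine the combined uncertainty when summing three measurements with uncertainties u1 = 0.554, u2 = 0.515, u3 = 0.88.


For a sum of independent quantities, uc = sqrt(u1^2 + u2^2 + u3^2).
uc = sqrt(0.554^2 + 0.515^2 + 0.88^2)
uc = sqrt(0.306916 + 0.265225 + 0.7744)
uc = 1.1604

1.1604


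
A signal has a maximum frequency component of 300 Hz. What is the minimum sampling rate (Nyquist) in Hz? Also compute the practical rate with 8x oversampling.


By Nyquist theorem, fs_min = 2 * fmax.
fs_min = 2 * 300 = 600 Hz
Practical rate = 8 * fs_min = 8 * 600 = 4800 Hz

fs_min = 600 Hz, fs_practical = 4800 Hz


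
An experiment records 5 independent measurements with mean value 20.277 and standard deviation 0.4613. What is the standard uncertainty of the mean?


The standard uncertainty for Type A evaluation is u = s / sqrt(n).
u = 0.4613 / sqrt(5)
u = 0.4613 / 2.2361
u = 0.2063

0.2063


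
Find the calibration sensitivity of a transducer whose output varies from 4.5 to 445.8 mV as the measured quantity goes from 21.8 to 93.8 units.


Sensitivity = (y2 - y1) / (x2 - x1).
S = (445.8 - 4.5) / (93.8 - 21.8)
S = 441.3 / 72.0
S = 6.1292 mV/unit

6.1292 mV/unit


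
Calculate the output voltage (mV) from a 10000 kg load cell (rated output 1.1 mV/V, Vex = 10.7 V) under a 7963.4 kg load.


Vout = rated_output * Vex * (load / capacity).
Vout = 1.1 * 10.7 * (7963.4 / 10000)
Vout = 1.1 * 10.7 * 0.79634
Vout = 9.373 mV

9.373 mV


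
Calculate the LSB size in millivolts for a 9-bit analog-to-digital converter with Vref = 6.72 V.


The resolution (LSB) of an ADC is Vref / 2^n.
LSB = 6.72 / 2^9
LSB = 6.72 / 512
LSB = 0.013125 V = 13.125 mV

13.125 mV


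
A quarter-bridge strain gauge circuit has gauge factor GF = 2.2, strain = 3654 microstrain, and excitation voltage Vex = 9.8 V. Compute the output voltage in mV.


Quarter bridge output: Vout = (GF * epsilon * Vex) / 4.
Vout = (2.2 * 3654e-6 * 9.8) / 4
Vout = 0.07878024 / 4 V
Vout = 0.01969506 V = 19.6951 mV

19.6951 mV


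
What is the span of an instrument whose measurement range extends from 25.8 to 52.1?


Span = upper range - lower range.
Span = 52.1 - (25.8)
Span = 26.3

26.3


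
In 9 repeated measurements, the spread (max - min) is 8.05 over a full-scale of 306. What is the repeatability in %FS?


Repeatability = (spread / full scale) * 100%.
R = (8.05 / 306) * 100
R = 2.631 %FS

2.631 %FS


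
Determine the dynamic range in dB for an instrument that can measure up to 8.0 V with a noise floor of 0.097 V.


Dynamic range = 20 * log10(Vmax / Vnoise).
DR = 20 * log10(8.0 / 0.097)
DR = 20 * log10(82.47)
DR = 38.33 dB

38.33 dB


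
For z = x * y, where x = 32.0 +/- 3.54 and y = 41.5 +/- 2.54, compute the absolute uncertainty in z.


For a product z = x*y, the relative uncertainty is:
uz/z = sqrt((ux/x)^2 + (uy/y)^2)
Relative uncertainties: ux/x = 3.54/32.0 = 0.110625
uy/y = 2.54/41.5 = 0.061205
z = 32.0 * 41.5 = 1328.0
uz = 1328.0 * sqrt(0.110625^2 + 0.061205^2) = 167.896

167.896


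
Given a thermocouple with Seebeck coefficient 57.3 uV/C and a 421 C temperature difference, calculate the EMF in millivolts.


The thermocouple output V = sensitivity * dT.
V = 57.3 uV/C * 421 C
V = 24123.3 uV
V = 24.123 mV

24.123 mV


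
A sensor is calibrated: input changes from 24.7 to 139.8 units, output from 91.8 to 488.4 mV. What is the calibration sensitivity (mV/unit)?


Sensitivity = (y2 - y1) / (x2 - x1).
S = (488.4 - 91.8) / (139.8 - 24.7)
S = 396.6 / 115.1
S = 3.4457 mV/unit

3.4457 mV/unit


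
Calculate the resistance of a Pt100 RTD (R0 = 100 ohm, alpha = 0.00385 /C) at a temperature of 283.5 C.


The RTD equation: Rt = R0 * (1 + alpha * T).
Rt = 100 * (1 + 0.00385 * 283.5)
Rt = 100 * (1 + 1.091475)
Rt = 100 * 2.091475
Rt = 209.148 ohm

209.148 ohm


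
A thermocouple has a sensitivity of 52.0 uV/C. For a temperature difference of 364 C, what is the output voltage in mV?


The thermocouple output V = sensitivity * dT.
V = 52.0 uV/C * 364 C
V = 18928.0 uV
V = 18.928 mV

18.928 mV


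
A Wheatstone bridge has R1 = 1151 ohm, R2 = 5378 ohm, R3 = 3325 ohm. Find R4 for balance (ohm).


At balance: R1*R4 = R2*R3, so R4 = R2*R3/R1.
R4 = 5378 * 3325 / 1151
R4 = 17881850 / 1151
R4 = 15535.93 ohm

15535.93 ohm


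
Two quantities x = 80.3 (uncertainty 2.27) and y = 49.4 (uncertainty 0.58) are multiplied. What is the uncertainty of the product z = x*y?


For a product z = x*y, the relative uncertainty is:
uz/z = sqrt((ux/x)^2 + (uy/y)^2)
Relative uncertainties: ux/x = 2.27/80.3 = 0.028269
uy/y = 0.58/49.4 = 0.011741
z = 80.3 * 49.4 = 3966.8
uz = 3966.8 * sqrt(0.028269^2 + 0.011741^2) = 121.425

121.425


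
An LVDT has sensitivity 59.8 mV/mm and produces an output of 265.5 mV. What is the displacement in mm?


Displacement = Vout / sensitivity.
d = 265.5 / 59.8
d = 4.44 mm

4.44 mm


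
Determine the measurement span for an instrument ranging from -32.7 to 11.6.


Span = upper range - lower range.
Span = 11.6 - (-32.7)
Span = 44.3

44.3


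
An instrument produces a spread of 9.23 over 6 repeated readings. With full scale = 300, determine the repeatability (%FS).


Repeatability = (spread / full scale) * 100%.
R = (9.23 / 300) * 100
R = 3.077 %FS

3.077 %FS
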